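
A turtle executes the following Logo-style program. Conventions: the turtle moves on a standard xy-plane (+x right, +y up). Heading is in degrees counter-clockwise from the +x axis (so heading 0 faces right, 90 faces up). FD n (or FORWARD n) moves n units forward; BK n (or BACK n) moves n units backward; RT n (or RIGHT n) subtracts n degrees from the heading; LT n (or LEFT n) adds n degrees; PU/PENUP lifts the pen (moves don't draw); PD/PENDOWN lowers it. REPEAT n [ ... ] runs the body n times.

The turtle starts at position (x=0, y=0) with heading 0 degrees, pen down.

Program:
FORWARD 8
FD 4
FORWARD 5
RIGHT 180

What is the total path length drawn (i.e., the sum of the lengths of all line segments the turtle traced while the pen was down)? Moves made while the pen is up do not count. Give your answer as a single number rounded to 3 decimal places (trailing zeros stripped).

Answer: 17

Derivation:
Executing turtle program step by step:
Start: pos=(0,0), heading=0, pen down
FD 8: (0,0) -> (8,0) [heading=0, draw]
FD 4: (8,0) -> (12,0) [heading=0, draw]
FD 5: (12,0) -> (17,0) [heading=0, draw]
RT 180: heading 0 -> 180
Final: pos=(17,0), heading=180, 3 segment(s) drawn

Segment lengths:
  seg 1: (0,0) -> (8,0), length = 8
  seg 2: (8,0) -> (12,0), length = 4
  seg 3: (12,0) -> (17,0), length = 5
Total = 17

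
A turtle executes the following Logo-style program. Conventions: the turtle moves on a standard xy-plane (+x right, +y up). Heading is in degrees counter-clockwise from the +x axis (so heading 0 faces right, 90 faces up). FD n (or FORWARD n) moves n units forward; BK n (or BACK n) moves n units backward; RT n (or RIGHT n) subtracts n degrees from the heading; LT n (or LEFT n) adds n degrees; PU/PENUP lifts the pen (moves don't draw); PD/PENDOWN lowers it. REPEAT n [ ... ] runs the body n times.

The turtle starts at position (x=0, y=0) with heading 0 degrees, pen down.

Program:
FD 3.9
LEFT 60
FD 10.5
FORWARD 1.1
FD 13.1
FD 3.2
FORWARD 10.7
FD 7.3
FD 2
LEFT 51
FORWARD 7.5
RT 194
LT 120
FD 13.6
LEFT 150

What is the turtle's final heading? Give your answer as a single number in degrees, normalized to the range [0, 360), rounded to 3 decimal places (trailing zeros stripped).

Executing turtle program step by step:
Start: pos=(0,0), heading=0, pen down
FD 3.9: (0,0) -> (3.9,0) [heading=0, draw]
LT 60: heading 0 -> 60
FD 10.5: (3.9,0) -> (9.15,9.093) [heading=60, draw]
FD 1.1: (9.15,9.093) -> (9.7,10.046) [heading=60, draw]
FD 13.1: (9.7,10.046) -> (16.25,21.391) [heading=60, draw]
FD 3.2: (16.25,21.391) -> (17.85,24.162) [heading=60, draw]
FD 10.7: (17.85,24.162) -> (23.2,33.429) [heading=60, draw]
FD 7.3: (23.2,33.429) -> (26.85,39.751) [heading=60, draw]
FD 2: (26.85,39.751) -> (27.85,41.483) [heading=60, draw]
LT 51: heading 60 -> 111
FD 7.5: (27.85,41.483) -> (25.162,48.484) [heading=111, draw]
RT 194: heading 111 -> 277
LT 120: heading 277 -> 37
FD 13.6: (25.162,48.484) -> (36.024,56.669) [heading=37, draw]
LT 150: heading 37 -> 187
Final: pos=(36.024,56.669), heading=187, 10 segment(s) drawn

Answer: 187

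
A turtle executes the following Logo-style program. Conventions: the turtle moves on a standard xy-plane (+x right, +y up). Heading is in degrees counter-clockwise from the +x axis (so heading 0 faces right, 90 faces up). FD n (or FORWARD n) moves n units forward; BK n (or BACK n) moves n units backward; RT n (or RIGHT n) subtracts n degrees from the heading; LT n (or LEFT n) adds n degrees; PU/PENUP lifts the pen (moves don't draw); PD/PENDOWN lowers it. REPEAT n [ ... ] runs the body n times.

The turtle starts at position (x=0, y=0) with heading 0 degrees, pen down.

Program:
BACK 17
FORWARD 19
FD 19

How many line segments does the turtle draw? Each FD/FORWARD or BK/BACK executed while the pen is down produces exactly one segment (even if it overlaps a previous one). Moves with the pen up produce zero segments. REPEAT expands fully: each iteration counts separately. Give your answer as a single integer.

Executing turtle program step by step:
Start: pos=(0,0), heading=0, pen down
BK 17: (0,0) -> (-17,0) [heading=0, draw]
FD 19: (-17,0) -> (2,0) [heading=0, draw]
FD 19: (2,0) -> (21,0) [heading=0, draw]
Final: pos=(21,0), heading=0, 3 segment(s) drawn
Segments drawn: 3

Answer: 3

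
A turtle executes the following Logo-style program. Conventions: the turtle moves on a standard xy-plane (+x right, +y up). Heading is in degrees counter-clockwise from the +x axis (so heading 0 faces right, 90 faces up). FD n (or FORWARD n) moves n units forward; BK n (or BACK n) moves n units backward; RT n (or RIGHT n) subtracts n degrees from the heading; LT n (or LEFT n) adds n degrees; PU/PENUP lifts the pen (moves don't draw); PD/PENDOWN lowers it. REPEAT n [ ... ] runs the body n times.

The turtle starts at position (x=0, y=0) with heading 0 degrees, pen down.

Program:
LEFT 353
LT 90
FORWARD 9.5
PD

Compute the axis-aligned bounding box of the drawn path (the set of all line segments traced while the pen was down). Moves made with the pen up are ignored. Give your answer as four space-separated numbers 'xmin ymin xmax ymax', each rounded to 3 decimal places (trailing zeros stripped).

Answer: 0 0 1.158 9.429

Derivation:
Executing turtle program step by step:
Start: pos=(0,0), heading=0, pen down
LT 353: heading 0 -> 353
LT 90: heading 353 -> 83
FD 9.5: (0,0) -> (1.158,9.429) [heading=83, draw]
PD: pen down
Final: pos=(1.158,9.429), heading=83, 1 segment(s) drawn

Segment endpoints: x in {0, 1.158}, y in {0, 9.429}
xmin=0, ymin=0, xmax=1.158, ymax=9.429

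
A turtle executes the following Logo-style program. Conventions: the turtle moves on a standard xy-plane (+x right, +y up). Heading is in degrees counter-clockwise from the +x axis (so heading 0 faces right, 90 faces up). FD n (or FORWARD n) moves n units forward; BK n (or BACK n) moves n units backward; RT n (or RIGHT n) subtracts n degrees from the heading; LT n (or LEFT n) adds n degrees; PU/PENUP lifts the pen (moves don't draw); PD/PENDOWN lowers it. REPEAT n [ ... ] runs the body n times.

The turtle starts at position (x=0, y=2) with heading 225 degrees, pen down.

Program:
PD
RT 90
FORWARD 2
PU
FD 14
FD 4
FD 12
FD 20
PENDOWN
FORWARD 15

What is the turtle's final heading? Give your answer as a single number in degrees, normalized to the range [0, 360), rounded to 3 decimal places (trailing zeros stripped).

Executing turtle program step by step:
Start: pos=(0,2), heading=225, pen down
PD: pen down
RT 90: heading 225 -> 135
FD 2: (0,2) -> (-1.414,3.414) [heading=135, draw]
PU: pen up
FD 14: (-1.414,3.414) -> (-11.314,13.314) [heading=135, move]
FD 4: (-11.314,13.314) -> (-14.142,16.142) [heading=135, move]
FD 12: (-14.142,16.142) -> (-22.627,24.627) [heading=135, move]
FD 20: (-22.627,24.627) -> (-36.77,38.77) [heading=135, move]
PD: pen down
FD 15: (-36.77,38.77) -> (-47.376,49.376) [heading=135, draw]
Final: pos=(-47.376,49.376), heading=135, 2 segment(s) drawn

Answer: 135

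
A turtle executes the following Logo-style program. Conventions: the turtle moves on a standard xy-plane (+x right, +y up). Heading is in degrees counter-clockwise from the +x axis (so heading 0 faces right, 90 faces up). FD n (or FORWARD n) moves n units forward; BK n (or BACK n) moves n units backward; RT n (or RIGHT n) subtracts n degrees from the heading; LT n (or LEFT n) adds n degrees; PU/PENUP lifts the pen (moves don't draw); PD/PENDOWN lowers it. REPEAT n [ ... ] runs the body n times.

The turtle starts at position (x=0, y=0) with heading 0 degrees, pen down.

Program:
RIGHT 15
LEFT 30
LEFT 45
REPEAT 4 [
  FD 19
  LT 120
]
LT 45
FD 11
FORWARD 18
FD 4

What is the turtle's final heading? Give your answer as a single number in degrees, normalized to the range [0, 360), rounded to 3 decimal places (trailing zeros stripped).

Executing turtle program step by step:
Start: pos=(0,0), heading=0, pen down
RT 15: heading 0 -> 345
LT 30: heading 345 -> 15
LT 45: heading 15 -> 60
REPEAT 4 [
  -- iteration 1/4 --
  FD 19: (0,0) -> (9.5,16.454) [heading=60, draw]
  LT 120: heading 60 -> 180
  -- iteration 2/4 --
  FD 19: (9.5,16.454) -> (-9.5,16.454) [heading=180, draw]
  LT 120: heading 180 -> 300
  -- iteration 3/4 --
  FD 19: (-9.5,16.454) -> (0,0) [heading=300, draw]
  LT 120: heading 300 -> 60
  -- iteration 4/4 --
  FD 19: (0,0) -> (9.5,16.454) [heading=60, draw]
  LT 120: heading 60 -> 180
]
LT 45: heading 180 -> 225
FD 11: (9.5,16.454) -> (1.722,8.676) [heading=225, draw]
FD 18: (1.722,8.676) -> (-11.006,-4.052) [heading=225, draw]
FD 4: (-11.006,-4.052) -> (-13.835,-6.88) [heading=225, draw]
Final: pos=(-13.835,-6.88), heading=225, 7 segment(s) drawn

Answer: 225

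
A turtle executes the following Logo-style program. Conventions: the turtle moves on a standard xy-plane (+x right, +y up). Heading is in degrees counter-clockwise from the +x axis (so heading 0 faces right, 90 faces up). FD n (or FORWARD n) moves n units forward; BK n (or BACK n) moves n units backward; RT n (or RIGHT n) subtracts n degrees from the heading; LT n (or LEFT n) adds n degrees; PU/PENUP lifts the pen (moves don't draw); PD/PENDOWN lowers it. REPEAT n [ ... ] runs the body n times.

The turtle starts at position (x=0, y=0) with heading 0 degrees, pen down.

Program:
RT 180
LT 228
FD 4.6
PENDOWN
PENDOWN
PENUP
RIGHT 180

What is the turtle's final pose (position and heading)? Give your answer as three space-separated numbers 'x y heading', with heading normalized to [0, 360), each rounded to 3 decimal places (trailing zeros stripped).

Answer: 3.078 3.418 228

Derivation:
Executing turtle program step by step:
Start: pos=(0,0), heading=0, pen down
RT 180: heading 0 -> 180
LT 228: heading 180 -> 48
FD 4.6: (0,0) -> (3.078,3.418) [heading=48, draw]
PD: pen down
PD: pen down
PU: pen up
RT 180: heading 48 -> 228
Final: pos=(3.078,3.418), heading=228, 1 segment(s) drawn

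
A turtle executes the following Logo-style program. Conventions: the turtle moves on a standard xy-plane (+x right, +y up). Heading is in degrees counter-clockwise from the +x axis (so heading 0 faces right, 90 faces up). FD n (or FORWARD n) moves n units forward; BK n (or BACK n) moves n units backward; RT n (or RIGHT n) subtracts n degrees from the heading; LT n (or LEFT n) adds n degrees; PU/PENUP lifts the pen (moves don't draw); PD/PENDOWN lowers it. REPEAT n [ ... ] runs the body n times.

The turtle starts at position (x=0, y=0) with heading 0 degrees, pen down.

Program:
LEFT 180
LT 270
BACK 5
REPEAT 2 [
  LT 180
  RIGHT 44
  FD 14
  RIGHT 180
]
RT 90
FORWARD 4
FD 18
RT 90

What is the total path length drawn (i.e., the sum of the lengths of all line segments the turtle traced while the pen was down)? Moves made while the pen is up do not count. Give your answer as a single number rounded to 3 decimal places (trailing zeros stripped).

Answer: 55

Derivation:
Executing turtle program step by step:
Start: pos=(0,0), heading=0, pen down
LT 180: heading 0 -> 180
LT 270: heading 180 -> 90
BK 5: (0,0) -> (0,-5) [heading=90, draw]
REPEAT 2 [
  -- iteration 1/2 --
  LT 180: heading 90 -> 270
  RT 44: heading 270 -> 226
  FD 14: (0,-5) -> (-9.725,-15.071) [heading=226, draw]
  RT 180: heading 226 -> 46
  -- iteration 2/2 --
  LT 180: heading 46 -> 226
  RT 44: heading 226 -> 182
  FD 14: (-9.725,-15.071) -> (-23.717,-15.559) [heading=182, draw]
  RT 180: heading 182 -> 2
]
RT 90: heading 2 -> 272
FD 4: (-23.717,-15.559) -> (-23.577,-19.557) [heading=272, draw]
FD 18: (-23.577,-19.557) -> (-22.949,-37.546) [heading=272, draw]
RT 90: heading 272 -> 182
Final: pos=(-22.949,-37.546), heading=182, 5 segment(s) drawn

Segment lengths:
  seg 1: (0,0) -> (0,-5), length = 5
  seg 2: (0,-5) -> (-9.725,-15.071), length = 14
  seg 3: (-9.725,-15.071) -> (-23.717,-15.559), length = 14
  seg 4: (-23.717,-15.559) -> (-23.577,-19.557), length = 4
  seg 5: (-23.577,-19.557) -> (-22.949,-37.546), length = 18
Total = 55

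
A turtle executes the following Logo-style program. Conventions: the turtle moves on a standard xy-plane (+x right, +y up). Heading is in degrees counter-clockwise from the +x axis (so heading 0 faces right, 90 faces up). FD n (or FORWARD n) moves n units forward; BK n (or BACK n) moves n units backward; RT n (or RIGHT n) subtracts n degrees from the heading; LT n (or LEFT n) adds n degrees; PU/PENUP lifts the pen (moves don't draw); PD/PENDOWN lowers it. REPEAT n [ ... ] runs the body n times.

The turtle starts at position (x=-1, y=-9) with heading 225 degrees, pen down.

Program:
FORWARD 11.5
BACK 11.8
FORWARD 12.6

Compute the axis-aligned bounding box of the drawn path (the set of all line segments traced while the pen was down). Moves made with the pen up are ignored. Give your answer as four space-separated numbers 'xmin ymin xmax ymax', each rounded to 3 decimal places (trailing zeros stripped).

Executing turtle program step by step:
Start: pos=(-1,-9), heading=225, pen down
FD 11.5: (-1,-9) -> (-9.132,-17.132) [heading=225, draw]
BK 11.8: (-9.132,-17.132) -> (-0.788,-8.788) [heading=225, draw]
FD 12.6: (-0.788,-8.788) -> (-9.697,-17.697) [heading=225, draw]
Final: pos=(-9.697,-17.697), heading=225, 3 segment(s) drawn

Segment endpoints: x in {-9.697, -9.132, -1, -0.788}, y in {-17.697, -17.132, -9, -8.788}
xmin=-9.697, ymin=-17.697, xmax=-0.788, ymax=-8.788

Answer: -9.697 -17.697 -0.788 -8.788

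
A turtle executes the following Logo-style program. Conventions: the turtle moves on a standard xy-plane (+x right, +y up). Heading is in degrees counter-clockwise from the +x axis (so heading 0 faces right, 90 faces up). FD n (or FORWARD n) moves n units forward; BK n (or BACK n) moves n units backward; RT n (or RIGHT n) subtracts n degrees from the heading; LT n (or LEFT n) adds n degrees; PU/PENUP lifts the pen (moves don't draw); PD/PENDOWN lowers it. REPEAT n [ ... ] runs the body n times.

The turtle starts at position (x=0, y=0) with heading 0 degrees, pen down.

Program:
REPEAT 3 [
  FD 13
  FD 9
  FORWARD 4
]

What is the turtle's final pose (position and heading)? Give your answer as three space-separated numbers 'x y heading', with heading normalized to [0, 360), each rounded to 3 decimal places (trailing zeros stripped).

Executing turtle program step by step:
Start: pos=(0,0), heading=0, pen down
REPEAT 3 [
  -- iteration 1/3 --
  FD 13: (0,0) -> (13,0) [heading=0, draw]
  FD 9: (13,0) -> (22,0) [heading=0, draw]
  FD 4: (22,0) -> (26,0) [heading=0, draw]
  -- iteration 2/3 --
  FD 13: (26,0) -> (39,0) [heading=0, draw]
  FD 9: (39,0) -> (48,0) [heading=0, draw]
  FD 4: (48,0) -> (52,0) [heading=0, draw]
  -- iteration 3/3 --
  FD 13: (52,0) -> (65,0) [heading=0, draw]
  FD 9: (65,0) -> (74,0) [heading=0, draw]
  FD 4: (74,0) -> (78,0) [heading=0, draw]
]
Final: pos=(78,0), heading=0, 9 segment(s) drawn

Answer: 78 0 0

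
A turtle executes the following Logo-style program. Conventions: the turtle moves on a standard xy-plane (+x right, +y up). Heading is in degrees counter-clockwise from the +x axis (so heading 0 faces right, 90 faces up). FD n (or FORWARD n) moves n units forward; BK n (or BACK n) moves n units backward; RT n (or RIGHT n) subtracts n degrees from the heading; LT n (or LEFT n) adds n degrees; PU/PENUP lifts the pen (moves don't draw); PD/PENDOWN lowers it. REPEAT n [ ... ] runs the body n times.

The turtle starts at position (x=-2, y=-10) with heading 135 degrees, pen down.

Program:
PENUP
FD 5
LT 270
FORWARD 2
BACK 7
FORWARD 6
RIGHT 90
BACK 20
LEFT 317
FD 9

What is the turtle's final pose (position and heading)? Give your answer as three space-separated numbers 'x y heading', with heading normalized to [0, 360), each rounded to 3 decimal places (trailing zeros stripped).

Executing turtle program step by step:
Start: pos=(-2,-10), heading=135, pen down
PU: pen up
FD 5: (-2,-10) -> (-5.536,-6.464) [heading=135, move]
LT 270: heading 135 -> 45
FD 2: (-5.536,-6.464) -> (-4.121,-5.05) [heading=45, move]
BK 7: (-4.121,-5.05) -> (-9.071,-10) [heading=45, move]
FD 6: (-9.071,-10) -> (-4.828,-5.757) [heading=45, move]
RT 90: heading 45 -> 315
BK 20: (-4.828,-5.757) -> (-18.971,8.385) [heading=315, move]
LT 317: heading 315 -> 272
FD 9: (-18.971,8.385) -> (-18.656,-0.61) [heading=272, move]
Final: pos=(-18.656,-0.61), heading=272, 0 segment(s) drawn

Answer: -18.656 -0.61 272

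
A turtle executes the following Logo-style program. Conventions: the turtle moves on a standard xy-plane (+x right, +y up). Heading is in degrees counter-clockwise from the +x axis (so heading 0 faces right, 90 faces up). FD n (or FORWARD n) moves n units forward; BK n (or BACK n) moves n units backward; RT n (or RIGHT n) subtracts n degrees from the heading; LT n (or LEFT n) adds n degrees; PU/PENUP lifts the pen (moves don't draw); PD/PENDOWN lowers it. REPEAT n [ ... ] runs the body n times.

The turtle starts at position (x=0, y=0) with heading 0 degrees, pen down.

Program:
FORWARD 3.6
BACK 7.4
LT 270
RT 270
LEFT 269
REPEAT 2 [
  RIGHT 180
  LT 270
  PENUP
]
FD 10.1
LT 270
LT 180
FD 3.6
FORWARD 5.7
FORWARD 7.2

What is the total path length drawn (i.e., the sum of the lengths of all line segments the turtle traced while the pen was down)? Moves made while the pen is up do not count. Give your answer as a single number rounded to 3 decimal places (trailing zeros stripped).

Answer: 11

Derivation:
Executing turtle program step by step:
Start: pos=(0,0), heading=0, pen down
FD 3.6: (0,0) -> (3.6,0) [heading=0, draw]
BK 7.4: (3.6,0) -> (-3.8,0) [heading=0, draw]
LT 270: heading 0 -> 270
RT 270: heading 270 -> 0
LT 269: heading 0 -> 269
REPEAT 2 [
  -- iteration 1/2 --
  RT 180: heading 269 -> 89
  LT 270: heading 89 -> 359
  PU: pen up
  -- iteration 2/2 --
  RT 180: heading 359 -> 179
  LT 270: heading 179 -> 89
  PU: pen up
]
FD 10.1: (-3.8,0) -> (-3.624,10.098) [heading=89, move]
LT 270: heading 89 -> 359
LT 180: heading 359 -> 179
FD 3.6: (-3.624,10.098) -> (-7.223,10.161) [heading=179, move]
FD 5.7: (-7.223,10.161) -> (-12.922,10.261) [heading=179, move]
FD 7.2: (-12.922,10.261) -> (-20.121,10.386) [heading=179, move]
Final: pos=(-20.121,10.386), heading=179, 2 segment(s) drawn

Segment lengths:
  seg 1: (0,0) -> (3.6,0), length = 3.6
  seg 2: (3.6,0) -> (-3.8,0), length = 7.4
Total = 11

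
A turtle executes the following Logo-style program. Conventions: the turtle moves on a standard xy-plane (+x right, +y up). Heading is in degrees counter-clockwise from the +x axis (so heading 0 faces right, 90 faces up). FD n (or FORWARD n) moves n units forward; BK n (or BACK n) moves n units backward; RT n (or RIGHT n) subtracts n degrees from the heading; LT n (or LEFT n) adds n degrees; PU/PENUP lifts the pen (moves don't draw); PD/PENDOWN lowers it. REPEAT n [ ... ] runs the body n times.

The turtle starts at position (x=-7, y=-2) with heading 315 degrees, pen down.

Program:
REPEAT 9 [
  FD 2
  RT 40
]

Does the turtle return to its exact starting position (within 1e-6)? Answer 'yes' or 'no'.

Answer: yes

Derivation:
Executing turtle program step by step:
Start: pos=(-7,-2), heading=315, pen down
REPEAT 9 [
  -- iteration 1/9 --
  FD 2: (-7,-2) -> (-5.586,-3.414) [heading=315, draw]
  RT 40: heading 315 -> 275
  -- iteration 2/9 --
  FD 2: (-5.586,-3.414) -> (-5.411,-5.407) [heading=275, draw]
  RT 40: heading 275 -> 235
  -- iteration 3/9 --
  FD 2: (-5.411,-5.407) -> (-6.559,-7.045) [heading=235, draw]
  RT 40: heading 235 -> 195
  -- iteration 4/9 --
  FD 2: (-6.559,-7.045) -> (-8.49,-7.563) [heading=195, draw]
  RT 40: heading 195 -> 155
  -- iteration 5/9 --
  FD 2: (-8.49,-7.563) -> (-10.303,-6.717) [heading=155, draw]
  RT 40: heading 155 -> 115
  -- iteration 6/9 --
  FD 2: (-10.303,-6.717) -> (-11.148,-4.905) [heading=115, draw]
  RT 40: heading 115 -> 75
  -- iteration 7/9 --
  FD 2: (-11.148,-4.905) -> (-10.631,-2.973) [heading=75, draw]
  RT 40: heading 75 -> 35
  -- iteration 8/9 --
  FD 2: (-10.631,-2.973) -> (-8.992,-1.826) [heading=35, draw]
  RT 40: heading 35 -> 355
  -- iteration 9/9 --
  FD 2: (-8.992,-1.826) -> (-7,-2) [heading=355, draw]
  RT 40: heading 355 -> 315
]
Final: pos=(-7,-2), heading=315, 9 segment(s) drawn

Start position: (-7, -2)
Final position: (-7, -2)
Distance = 0; < 1e-6 -> CLOSED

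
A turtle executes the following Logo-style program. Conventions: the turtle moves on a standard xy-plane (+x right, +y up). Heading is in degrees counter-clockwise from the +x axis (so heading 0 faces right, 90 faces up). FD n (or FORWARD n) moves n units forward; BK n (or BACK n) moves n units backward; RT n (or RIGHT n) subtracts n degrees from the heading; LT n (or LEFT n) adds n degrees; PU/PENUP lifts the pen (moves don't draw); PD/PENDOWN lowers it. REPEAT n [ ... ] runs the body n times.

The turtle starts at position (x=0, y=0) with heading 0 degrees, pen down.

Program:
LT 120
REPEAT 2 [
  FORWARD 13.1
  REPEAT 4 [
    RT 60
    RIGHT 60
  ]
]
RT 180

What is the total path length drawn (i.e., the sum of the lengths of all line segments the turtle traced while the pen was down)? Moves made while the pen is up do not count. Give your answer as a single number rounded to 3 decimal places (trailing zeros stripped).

Executing turtle program step by step:
Start: pos=(0,0), heading=0, pen down
LT 120: heading 0 -> 120
REPEAT 2 [
  -- iteration 1/2 --
  FD 13.1: (0,0) -> (-6.55,11.345) [heading=120, draw]
  REPEAT 4 [
    -- iteration 1/4 --
    RT 60: heading 120 -> 60
    RT 60: heading 60 -> 0
    -- iteration 2/4 --
    RT 60: heading 0 -> 300
    RT 60: heading 300 -> 240
    -- iteration 3/4 --
    RT 60: heading 240 -> 180
    RT 60: heading 180 -> 120
    -- iteration 4/4 --
    RT 60: heading 120 -> 60
    RT 60: heading 60 -> 0
  ]
  -- iteration 2/2 --
  FD 13.1: (-6.55,11.345) -> (6.55,11.345) [heading=0, draw]
  REPEAT 4 [
    -- iteration 1/4 --
    RT 60: heading 0 -> 300
    RT 60: heading 300 -> 240
    -- iteration 2/4 --
    RT 60: heading 240 -> 180
    RT 60: heading 180 -> 120
    -- iteration 3/4 --
    RT 60: heading 120 -> 60
    RT 60: heading 60 -> 0
    -- iteration 4/4 --
    RT 60: heading 0 -> 300
    RT 60: heading 300 -> 240
  ]
]
RT 180: heading 240 -> 60
Final: pos=(6.55,11.345), heading=60, 2 segment(s) drawn

Segment lengths:
  seg 1: (0,0) -> (-6.55,11.345), length = 13.1
  seg 2: (-6.55,11.345) -> (6.55,11.345), length = 13.1
Total = 26.2

Answer: 26.2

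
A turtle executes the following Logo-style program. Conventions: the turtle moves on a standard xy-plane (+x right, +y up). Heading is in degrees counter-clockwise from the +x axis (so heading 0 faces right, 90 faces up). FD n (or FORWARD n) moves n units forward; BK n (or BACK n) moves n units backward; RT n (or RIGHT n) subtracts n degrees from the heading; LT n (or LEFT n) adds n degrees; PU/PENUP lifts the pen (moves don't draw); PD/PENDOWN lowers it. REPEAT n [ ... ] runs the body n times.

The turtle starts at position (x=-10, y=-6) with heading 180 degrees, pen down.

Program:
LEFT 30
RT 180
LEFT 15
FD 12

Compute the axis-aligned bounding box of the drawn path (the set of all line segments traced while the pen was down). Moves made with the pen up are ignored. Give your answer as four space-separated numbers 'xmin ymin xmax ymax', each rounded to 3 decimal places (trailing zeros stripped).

Executing turtle program step by step:
Start: pos=(-10,-6), heading=180, pen down
LT 30: heading 180 -> 210
RT 180: heading 210 -> 30
LT 15: heading 30 -> 45
FD 12: (-10,-6) -> (-1.515,2.485) [heading=45, draw]
Final: pos=(-1.515,2.485), heading=45, 1 segment(s) drawn

Segment endpoints: x in {-10, -1.515}, y in {-6, 2.485}
xmin=-10, ymin=-6, xmax=-1.515, ymax=2.485

Answer: -10 -6 -1.515 2.485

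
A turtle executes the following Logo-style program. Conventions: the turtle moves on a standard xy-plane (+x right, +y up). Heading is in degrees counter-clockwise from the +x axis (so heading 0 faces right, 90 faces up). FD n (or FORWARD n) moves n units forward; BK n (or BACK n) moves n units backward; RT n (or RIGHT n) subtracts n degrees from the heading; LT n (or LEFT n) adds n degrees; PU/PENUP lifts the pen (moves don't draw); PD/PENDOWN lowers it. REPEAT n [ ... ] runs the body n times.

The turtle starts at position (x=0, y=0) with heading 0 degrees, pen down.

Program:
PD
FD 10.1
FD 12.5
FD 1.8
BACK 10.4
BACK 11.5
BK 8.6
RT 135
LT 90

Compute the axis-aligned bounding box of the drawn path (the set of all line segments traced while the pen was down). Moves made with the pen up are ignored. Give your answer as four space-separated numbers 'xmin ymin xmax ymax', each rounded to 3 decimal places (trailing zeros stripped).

Executing turtle program step by step:
Start: pos=(0,0), heading=0, pen down
PD: pen down
FD 10.1: (0,0) -> (10.1,0) [heading=0, draw]
FD 12.5: (10.1,0) -> (22.6,0) [heading=0, draw]
FD 1.8: (22.6,0) -> (24.4,0) [heading=0, draw]
BK 10.4: (24.4,0) -> (14,0) [heading=0, draw]
BK 11.5: (14,0) -> (2.5,0) [heading=0, draw]
BK 8.6: (2.5,0) -> (-6.1,0) [heading=0, draw]
RT 135: heading 0 -> 225
LT 90: heading 225 -> 315
Final: pos=(-6.1,0), heading=315, 6 segment(s) drawn

Segment endpoints: x in {-6.1, 0, 2.5, 10.1, 14, 22.6, 24.4}, y in {0}
xmin=-6.1, ymin=0, xmax=24.4, ymax=0

Answer: -6.1 0 24.4 0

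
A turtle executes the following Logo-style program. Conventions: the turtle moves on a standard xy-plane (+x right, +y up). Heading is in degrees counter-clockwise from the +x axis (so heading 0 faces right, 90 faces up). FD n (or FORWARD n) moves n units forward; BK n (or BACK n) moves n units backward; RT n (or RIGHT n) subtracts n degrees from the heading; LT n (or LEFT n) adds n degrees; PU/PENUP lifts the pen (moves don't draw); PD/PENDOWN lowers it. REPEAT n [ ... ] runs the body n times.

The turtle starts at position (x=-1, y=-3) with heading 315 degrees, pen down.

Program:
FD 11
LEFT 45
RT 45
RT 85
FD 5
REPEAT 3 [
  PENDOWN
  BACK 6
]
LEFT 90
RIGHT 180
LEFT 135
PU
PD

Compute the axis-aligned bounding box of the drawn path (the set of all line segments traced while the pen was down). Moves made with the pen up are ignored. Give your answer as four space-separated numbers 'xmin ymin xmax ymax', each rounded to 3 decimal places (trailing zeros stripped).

Answer: -1 -14.608 15.134 -0.82

Derivation:
Executing turtle program step by step:
Start: pos=(-1,-3), heading=315, pen down
FD 11: (-1,-3) -> (6.778,-10.778) [heading=315, draw]
LT 45: heading 315 -> 0
RT 45: heading 0 -> 315
RT 85: heading 315 -> 230
FD 5: (6.778,-10.778) -> (3.564,-14.608) [heading=230, draw]
REPEAT 3 [
  -- iteration 1/3 --
  PD: pen down
  BK 6: (3.564,-14.608) -> (7.421,-10.012) [heading=230, draw]
  -- iteration 2/3 --
  PD: pen down
  BK 6: (7.421,-10.012) -> (11.278,-5.416) [heading=230, draw]
  -- iteration 3/3 --
  PD: pen down
  BK 6: (11.278,-5.416) -> (15.134,-0.82) [heading=230, draw]
]
LT 90: heading 230 -> 320
RT 180: heading 320 -> 140
LT 135: heading 140 -> 275
PU: pen up
PD: pen down
Final: pos=(15.134,-0.82), heading=275, 5 segment(s) drawn

Segment endpoints: x in {-1, 3.564, 6.778, 7.421, 11.278, 15.134}, y in {-14.608, -10.778, -10.012, -5.416, -3, -0.82}
xmin=-1, ymin=-14.608, xmax=15.134, ymax=-0.82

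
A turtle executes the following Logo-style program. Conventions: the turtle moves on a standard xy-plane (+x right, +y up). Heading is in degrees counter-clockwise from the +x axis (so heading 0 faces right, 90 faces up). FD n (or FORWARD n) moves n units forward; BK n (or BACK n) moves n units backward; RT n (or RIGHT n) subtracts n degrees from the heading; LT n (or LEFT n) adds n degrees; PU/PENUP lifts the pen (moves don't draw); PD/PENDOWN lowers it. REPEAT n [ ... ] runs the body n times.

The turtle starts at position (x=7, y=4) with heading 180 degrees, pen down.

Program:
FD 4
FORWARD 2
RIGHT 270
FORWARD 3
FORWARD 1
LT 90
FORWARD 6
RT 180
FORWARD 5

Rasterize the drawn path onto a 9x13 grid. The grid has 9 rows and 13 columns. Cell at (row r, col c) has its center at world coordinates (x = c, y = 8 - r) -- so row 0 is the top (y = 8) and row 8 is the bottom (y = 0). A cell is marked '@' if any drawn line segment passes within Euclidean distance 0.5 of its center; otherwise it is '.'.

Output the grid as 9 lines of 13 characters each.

Segment 0: (7,4) -> (3,4)
Segment 1: (3,4) -> (1,4)
Segment 2: (1,4) -> (1,1)
Segment 3: (1,1) -> (1,0)
Segment 4: (1,0) -> (7,0)
Segment 5: (7,0) -> (2,0)

Answer: .............
.............
.............
.............
.@@@@@@@.....
.@...........
.@...........
.@...........
.@@@@@@@.....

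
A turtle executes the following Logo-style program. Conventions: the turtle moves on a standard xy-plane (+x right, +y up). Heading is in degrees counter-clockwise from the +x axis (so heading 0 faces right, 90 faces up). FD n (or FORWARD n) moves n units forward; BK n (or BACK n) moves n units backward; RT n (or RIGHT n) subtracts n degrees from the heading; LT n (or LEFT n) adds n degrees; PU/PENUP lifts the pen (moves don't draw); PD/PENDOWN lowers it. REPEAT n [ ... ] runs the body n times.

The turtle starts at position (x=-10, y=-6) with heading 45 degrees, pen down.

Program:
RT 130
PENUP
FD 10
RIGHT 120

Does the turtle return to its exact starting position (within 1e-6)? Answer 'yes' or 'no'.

Executing turtle program step by step:
Start: pos=(-10,-6), heading=45, pen down
RT 130: heading 45 -> 275
PU: pen up
FD 10: (-10,-6) -> (-9.128,-15.962) [heading=275, move]
RT 120: heading 275 -> 155
Final: pos=(-9.128,-15.962), heading=155, 0 segment(s) drawn

Start position: (-10, -6)
Final position: (-9.128, -15.962)
Distance = 10; >= 1e-6 -> NOT closed

Answer: no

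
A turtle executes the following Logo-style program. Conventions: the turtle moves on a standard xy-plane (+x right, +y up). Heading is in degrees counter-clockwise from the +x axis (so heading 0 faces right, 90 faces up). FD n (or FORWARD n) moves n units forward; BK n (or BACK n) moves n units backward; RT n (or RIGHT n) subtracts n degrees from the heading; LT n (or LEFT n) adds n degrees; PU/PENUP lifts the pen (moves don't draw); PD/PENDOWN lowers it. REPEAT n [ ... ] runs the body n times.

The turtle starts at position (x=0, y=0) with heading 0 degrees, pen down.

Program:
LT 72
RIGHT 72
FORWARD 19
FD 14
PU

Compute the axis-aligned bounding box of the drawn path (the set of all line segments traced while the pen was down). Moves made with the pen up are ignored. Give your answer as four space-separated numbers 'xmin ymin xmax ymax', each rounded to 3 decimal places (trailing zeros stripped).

Answer: 0 0 33 0

Derivation:
Executing turtle program step by step:
Start: pos=(0,0), heading=0, pen down
LT 72: heading 0 -> 72
RT 72: heading 72 -> 0
FD 19: (0,0) -> (19,0) [heading=0, draw]
FD 14: (19,0) -> (33,0) [heading=0, draw]
PU: pen up
Final: pos=(33,0), heading=0, 2 segment(s) drawn

Segment endpoints: x in {0, 19, 33}, y in {0}
xmin=0, ymin=0, xmax=33, ymax=0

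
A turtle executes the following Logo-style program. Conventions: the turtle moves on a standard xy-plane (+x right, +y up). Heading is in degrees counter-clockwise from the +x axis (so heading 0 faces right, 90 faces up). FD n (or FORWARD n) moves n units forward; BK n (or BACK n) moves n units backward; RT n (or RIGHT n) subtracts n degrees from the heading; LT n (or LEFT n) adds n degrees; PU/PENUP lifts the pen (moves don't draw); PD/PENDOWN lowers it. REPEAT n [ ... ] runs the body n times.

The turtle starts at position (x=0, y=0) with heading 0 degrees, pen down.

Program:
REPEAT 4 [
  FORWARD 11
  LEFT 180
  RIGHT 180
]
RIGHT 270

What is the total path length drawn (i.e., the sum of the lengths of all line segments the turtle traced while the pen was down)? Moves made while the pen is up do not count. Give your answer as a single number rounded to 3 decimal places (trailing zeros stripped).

Executing turtle program step by step:
Start: pos=(0,0), heading=0, pen down
REPEAT 4 [
  -- iteration 1/4 --
  FD 11: (0,0) -> (11,0) [heading=0, draw]
  LT 180: heading 0 -> 180
  RT 180: heading 180 -> 0
  -- iteration 2/4 --
  FD 11: (11,0) -> (22,0) [heading=0, draw]
  LT 180: heading 0 -> 180
  RT 180: heading 180 -> 0
  -- iteration 3/4 --
  FD 11: (22,0) -> (33,0) [heading=0, draw]
  LT 180: heading 0 -> 180
  RT 180: heading 180 -> 0
  -- iteration 4/4 --
  FD 11: (33,0) -> (44,0) [heading=0, draw]
  LT 180: heading 0 -> 180
  RT 180: heading 180 -> 0
]
RT 270: heading 0 -> 90
Final: pos=(44,0), heading=90, 4 segment(s) drawn

Segment lengths:
  seg 1: (0,0) -> (11,0), length = 11
  seg 2: (11,0) -> (22,0), length = 11
  seg 3: (22,0) -> (33,0), length = 11
  seg 4: (33,0) -> (44,0), length = 11
Total = 44

Answer: 44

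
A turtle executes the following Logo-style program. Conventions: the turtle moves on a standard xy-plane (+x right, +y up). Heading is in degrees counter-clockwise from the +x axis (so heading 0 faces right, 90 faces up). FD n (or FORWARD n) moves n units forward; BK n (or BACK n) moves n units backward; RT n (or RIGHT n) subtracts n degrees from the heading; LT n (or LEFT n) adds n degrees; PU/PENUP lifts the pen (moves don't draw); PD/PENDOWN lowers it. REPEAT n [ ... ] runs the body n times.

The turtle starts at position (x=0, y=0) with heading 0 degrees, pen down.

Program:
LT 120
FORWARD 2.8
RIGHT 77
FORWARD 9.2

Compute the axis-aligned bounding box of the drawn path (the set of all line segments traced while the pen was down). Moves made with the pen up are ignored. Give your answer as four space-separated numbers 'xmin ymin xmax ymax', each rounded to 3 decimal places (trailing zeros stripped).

Executing turtle program step by step:
Start: pos=(0,0), heading=0, pen down
LT 120: heading 0 -> 120
FD 2.8: (0,0) -> (-1.4,2.425) [heading=120, draw]
RT 77: heading 120 -> 43
FD 9.2: (-1.4,2.425) -> (5.328,8.699) [heading=43, draw]
Final: pos=(5.328,8.699), heading=43, 2 segment(s) drawn

Segment endpoints: x in {-1.4, 0, 5.328}, y in {0, 2.425, 8.699}
xmin=-1.4, ymin=0, xmax=5.328, ymax=8.699

Answer: -1.4 0 5.328 8.699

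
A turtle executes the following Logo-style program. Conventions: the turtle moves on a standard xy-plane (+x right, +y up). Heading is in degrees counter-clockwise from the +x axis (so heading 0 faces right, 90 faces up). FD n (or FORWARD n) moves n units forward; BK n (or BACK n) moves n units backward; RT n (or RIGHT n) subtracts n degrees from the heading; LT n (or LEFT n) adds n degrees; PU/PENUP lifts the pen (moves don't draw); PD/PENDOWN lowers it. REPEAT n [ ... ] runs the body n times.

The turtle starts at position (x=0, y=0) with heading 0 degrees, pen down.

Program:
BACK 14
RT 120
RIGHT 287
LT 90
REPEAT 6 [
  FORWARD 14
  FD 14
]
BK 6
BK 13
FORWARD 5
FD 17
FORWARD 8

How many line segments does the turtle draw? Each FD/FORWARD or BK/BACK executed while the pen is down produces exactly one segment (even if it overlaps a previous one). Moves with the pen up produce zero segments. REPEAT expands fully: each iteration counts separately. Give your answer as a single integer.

Answer: 18

Derivation:
Executing turtle program step by step:
Start: pos=(0,0), heading=0, pen down
BK 14: (0,0) -> (-14,0) [heading=0, draw]
RT 120: heading 0 -> 240
RT 287: heading 240 -> 313
LT 90: heading 313 -> 43
REPEAT 6 [
  -- iteration 1/6 --
  FD 14: (-14,0) -> (-3.761,9.548) [heading=43, draw]
  FD 14: (-3.761,9.548) -> (6.478,19.096) [heading=43, draw]
  -- iteration 2/6 --
  FD 14: (6.478,19.096) -> (16.717,28.644) [heading=43, draw]
  FD 14: (16.717,28.644) -> (26.956,38.192) [heading=43, draw]
  -- iteration 3/6 --
  FD 14: (26.956,38.192) -> (37.195,47.74) [heading=43, draw]
  FD 14: (37.195,47.74) -> (47.434,57.288) [heading=43, draw]
  -- iteration 4/6 --
  FD 14: (47.434,57.288) -> (57.673,66.836) [heading=43, draw]
  FD 14: (57.673,66.836) -> (67.912,76.384) [heading=43, draw]
  -- iteration 5/6 --
  FD 14: (67.912,76.384) -> (78.151,85.932) [heading=43, draw]
  FD 14: (78.151,85.932) -> (88.39,95.48) [heading=43, draw]
  -- iteration 6/6 --
  FD 14: (88.39,95.48) -> (98.628,105.028) [heading=43, draw]
  FD 14: (98.628,105.028) -> (108.867,114.576) [heading=43, draw]
]
BK 6: (108.867,114.576) -> (104.479,110.484) [heading=43, draw]
BK 13: (104.479,110.484) -> (94.972,101.618) [heading=43, draw]
FD 5: (94.972,101.618) -> (98.628,105.028) [heading=43, draw]
FD 17: (98.628,105.028) -> (111.061,116.622) [heading=43, draw]
FD 8: (111.061,116.622) -> (116.912,122.078) [heading=43, draw]
Final: pos=(116.912,122.078), heading=43, 18 segment(s) drawn
Segments drawn: 18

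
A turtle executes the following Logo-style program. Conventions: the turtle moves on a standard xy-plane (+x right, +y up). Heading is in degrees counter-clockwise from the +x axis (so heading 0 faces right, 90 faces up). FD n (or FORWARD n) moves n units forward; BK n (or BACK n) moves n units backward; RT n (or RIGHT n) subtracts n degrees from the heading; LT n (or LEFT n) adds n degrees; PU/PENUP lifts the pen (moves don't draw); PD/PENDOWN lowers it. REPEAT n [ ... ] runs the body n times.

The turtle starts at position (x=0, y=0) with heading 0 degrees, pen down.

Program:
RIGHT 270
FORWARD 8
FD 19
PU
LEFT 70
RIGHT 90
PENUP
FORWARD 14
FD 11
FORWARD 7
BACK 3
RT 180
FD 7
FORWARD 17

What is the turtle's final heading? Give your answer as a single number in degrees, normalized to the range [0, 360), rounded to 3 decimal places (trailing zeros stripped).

Answer: 250

Derivation:
Executing turtle program step by step:
Start: pos=(0,0), heading=0, pen down
RT 270: heading 0 -> 90
FD 8: (0,0) -> (0,8) [heading=90, draw]
FD 19: (0,8) -> (0,27) [heading=90, draw]
PU: pen up
LT 70: heading 90 -> 160
RT 90: heading 160 -> 70
PU: pen up
FD 14: (0,27) -> (4.788,40.156) [heading=70, move]
FD 11: (4.788,40.156) -> (8.551,50.492) [heading=70, move]
FD 7: (8.551,50.492) -> (10.945,57.07) [heading=70, move]
BK 3: (10.945,57.07) -> (9.919,54.251) [heading=70, move]
RT 180: heading 70 -> 250
FD 7: (9.919,54.251) -> (7.524,47.673) [heading=250, move]
FD 17: (7.524,47.673) -> (1.71,31.698) [heading=250, move]
Final: pos=(1.71,31.698), heading=250, 2 segment(s) drawn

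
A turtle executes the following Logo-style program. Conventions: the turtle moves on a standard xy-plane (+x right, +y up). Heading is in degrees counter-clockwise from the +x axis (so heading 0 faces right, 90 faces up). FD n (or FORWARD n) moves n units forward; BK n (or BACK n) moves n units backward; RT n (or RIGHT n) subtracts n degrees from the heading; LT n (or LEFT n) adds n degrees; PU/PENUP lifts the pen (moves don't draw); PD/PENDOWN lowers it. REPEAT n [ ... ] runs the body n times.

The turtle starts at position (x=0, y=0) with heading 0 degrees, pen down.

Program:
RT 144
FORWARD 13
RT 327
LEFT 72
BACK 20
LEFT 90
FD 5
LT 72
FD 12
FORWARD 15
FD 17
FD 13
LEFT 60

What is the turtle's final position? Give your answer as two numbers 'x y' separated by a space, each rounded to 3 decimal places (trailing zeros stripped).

Answer: -53.958 56.635

Derivation:
Executing turtle program step by step:
Start: pos=(0,0), heading=0, pen down
RT 144: heading 0 -> 216
FD 13: (0,0) -> (-10.517,-7.641) [heading=216, draw]
RT 327: heading 216 -> 249
LT 72: heading 249 -> 321
BK 20: (-10.517,-7.641) -> (-26.06,4.945) [heading=321, draw]
LT 90: heading 321 -> 51
FD 5: (-26.06,4.945) -> (-22.914,8.831) [heading=51, draw]
LT 72: heading 51 -> 123
FD 12: (-22.914,8.831) -> (-29.449,18.895) [heading=123, draw]
FD 15: (-29.449,18.895) -> (-37.619,31.475) [heading=123, draw]
FD 17: (-37.619,31.475) -> (-46.878,45.732) [heading=123, draw]
FD 13: (-46.878,45.732) -> (-53.958,56.635) [heading=123, draw]
LT 60: heading 123 -> 183
Final: pos=(-53.958,56.635), heading=183, 7 segment(s) drawn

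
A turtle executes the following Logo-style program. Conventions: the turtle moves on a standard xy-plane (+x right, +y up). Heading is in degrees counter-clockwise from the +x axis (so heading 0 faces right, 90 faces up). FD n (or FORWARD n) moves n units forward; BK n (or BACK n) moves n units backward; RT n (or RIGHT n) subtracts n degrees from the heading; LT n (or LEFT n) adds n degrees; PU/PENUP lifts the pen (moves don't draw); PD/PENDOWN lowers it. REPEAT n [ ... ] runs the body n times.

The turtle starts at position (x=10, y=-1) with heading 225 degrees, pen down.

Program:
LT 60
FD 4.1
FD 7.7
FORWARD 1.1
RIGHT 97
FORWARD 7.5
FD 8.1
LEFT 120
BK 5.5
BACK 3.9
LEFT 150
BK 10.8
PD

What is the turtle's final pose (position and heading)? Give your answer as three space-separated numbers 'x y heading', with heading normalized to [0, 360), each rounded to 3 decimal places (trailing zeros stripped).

Executing turtle program step by step:
Start: pos=(10,-1), heading=225, pen down
LT 60: heading 225 -> 285
FD 4.1: (10,-1) -> (11.061,-4.96) [heading=285, draw]
FD 7.7: (11.061,-4.96) -> (13.054,-12.398) [heading=285, draw]
FD 1.1: (13.054,-12.398) -> (13.339,-13.46) [heading=285, draw]
RT 97: heading 285 -> 188
FD 7.5: (13.339,-13.46) -> (5.912,-14.504) [heading=188, draw]
FD 8.1: (5.912,-14.504) -> (-2.109,-15.632) [heading=188, draw]
LT 120: heading 188 -> 308
BK 5.5: (-2.109,-15.632) -> (-5.496,-11.297) [heading=308, draw]
BK 3.9: (-5.496,-11.297) -> (-7.897,-8.224) [heading=308, draw]
LT 150: heading 308 -> 98
BK 10.8: (-7.897,-8.224) -> (-6.394,-18.919) [heading=98, draw]
PD: pen down
Final: pos=(-6.394,-18.919), heading=98, 8 segment(s) drawn

Answer: -6.394 -18.919 98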